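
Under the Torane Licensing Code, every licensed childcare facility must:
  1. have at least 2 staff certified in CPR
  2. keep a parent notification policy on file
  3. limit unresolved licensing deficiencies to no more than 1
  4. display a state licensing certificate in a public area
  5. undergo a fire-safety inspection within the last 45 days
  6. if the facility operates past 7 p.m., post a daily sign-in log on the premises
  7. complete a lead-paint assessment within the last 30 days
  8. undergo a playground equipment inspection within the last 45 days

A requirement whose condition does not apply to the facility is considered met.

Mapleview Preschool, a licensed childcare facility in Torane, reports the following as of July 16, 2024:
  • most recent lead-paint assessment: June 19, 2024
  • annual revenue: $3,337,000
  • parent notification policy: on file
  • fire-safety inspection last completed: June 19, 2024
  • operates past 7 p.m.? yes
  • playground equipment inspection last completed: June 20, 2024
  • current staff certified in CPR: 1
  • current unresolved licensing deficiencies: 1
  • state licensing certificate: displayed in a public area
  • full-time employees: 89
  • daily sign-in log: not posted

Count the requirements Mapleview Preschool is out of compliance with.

2

1. staff certified in CPR 1 < 2 → not met
2. parent notification policy present → met
3. unresolved licensing deficiencies 1 ≤ 1 → met
4. state licensing certificate present → met
5. fire-safety inspection 27 days ago vs limit 45 → met
6. condition 'operates past 7 p.m.' holds; daily sign-in log absent → not met
7. lead-paint assessment 27 days ago vs limit 30 → met
8. playground equipment inspection 26 days ago vs limit 45 → met
Not met: 2 of 8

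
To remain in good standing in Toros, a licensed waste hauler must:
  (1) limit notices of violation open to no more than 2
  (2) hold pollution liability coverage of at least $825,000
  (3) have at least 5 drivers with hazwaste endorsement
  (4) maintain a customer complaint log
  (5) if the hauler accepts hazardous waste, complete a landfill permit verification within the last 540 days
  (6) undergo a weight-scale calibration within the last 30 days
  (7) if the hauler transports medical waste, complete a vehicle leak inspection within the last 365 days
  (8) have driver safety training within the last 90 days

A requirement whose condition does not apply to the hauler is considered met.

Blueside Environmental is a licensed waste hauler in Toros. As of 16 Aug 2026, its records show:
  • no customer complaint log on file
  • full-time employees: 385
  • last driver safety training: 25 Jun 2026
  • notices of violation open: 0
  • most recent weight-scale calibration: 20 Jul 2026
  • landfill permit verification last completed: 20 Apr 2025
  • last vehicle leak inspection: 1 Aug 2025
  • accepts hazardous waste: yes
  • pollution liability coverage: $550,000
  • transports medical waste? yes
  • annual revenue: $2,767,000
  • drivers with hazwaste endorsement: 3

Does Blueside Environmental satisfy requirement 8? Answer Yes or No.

8. driver safety training 52 days ago vs limit 90 → met

Yes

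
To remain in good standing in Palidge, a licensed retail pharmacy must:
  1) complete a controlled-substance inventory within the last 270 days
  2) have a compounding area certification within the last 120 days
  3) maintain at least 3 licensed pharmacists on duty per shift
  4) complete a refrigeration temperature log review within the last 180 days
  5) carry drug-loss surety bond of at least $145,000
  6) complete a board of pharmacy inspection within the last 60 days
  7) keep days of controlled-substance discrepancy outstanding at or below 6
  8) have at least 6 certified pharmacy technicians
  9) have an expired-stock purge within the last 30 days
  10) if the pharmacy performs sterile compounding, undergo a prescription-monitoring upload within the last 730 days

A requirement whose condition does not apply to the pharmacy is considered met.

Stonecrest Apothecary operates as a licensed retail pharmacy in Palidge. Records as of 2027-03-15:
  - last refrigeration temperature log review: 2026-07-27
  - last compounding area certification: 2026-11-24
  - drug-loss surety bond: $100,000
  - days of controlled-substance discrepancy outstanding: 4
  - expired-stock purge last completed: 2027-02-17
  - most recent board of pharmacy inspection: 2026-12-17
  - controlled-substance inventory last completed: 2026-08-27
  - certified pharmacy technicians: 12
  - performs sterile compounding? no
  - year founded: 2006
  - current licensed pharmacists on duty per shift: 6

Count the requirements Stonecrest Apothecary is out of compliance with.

3

1. controlled-substance inventory 200 days ago vs limit 270 → met
2. compounding area certification 111 days ago vs limit 120 → met
3. licensed pharmacists on duty per shift 6 ≥ 3 → met
4. refrigeration temperature log review 231 days ago vs limit 180 → not met
5. drug-loss surety bond $100,000 < $145,000 → not met
6. board of pharmacy inspection 88 days ago vs limit 60 → not met
7. days of controlled-substance discrepancy outstanding 4 ≤ 6 → met
8. certified pharmacy technicians 12 ≥ 6 → met
9. expired-stock purge 26 days ago vs limit 30 → met
10. condition 'performs sterile compounding' does not hold → requirement n/a → met
Not met: 3 of 10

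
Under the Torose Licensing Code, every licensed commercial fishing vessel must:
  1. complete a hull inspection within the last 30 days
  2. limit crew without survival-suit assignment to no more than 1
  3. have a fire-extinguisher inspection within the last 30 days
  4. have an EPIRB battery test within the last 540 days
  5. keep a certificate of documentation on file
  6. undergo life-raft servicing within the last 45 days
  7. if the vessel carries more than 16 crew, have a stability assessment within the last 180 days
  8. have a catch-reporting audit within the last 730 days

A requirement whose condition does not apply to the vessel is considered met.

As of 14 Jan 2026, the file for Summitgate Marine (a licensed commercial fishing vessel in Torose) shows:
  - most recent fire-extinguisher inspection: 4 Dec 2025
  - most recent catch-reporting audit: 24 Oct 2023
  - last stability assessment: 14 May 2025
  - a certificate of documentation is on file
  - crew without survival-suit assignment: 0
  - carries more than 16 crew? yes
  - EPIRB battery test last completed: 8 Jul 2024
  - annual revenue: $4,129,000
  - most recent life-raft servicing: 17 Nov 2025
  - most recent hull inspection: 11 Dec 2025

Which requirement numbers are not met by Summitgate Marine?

1. hull inspection 34 days ago vs limit 30 → not met
2. crew without survival-suit assignment 0 ≤ 1 → met
3. fire-extinguisher inspection 41 days ago vs limit 30 → not met
4. EPIRB battery test 555 days ago vs limit 540 → not met
5. certificate of documentation present → met
6. life-raft servicing 58 days ago vs limit 45 → not met
7. condition 'carries more than 16 crew' holds; stability assessment 245 days ago vs limit 180 → not met
8. catch-reporting audit 813 days ago vs limit 730 → not met
Not met: 1, 3, 4, 6, 7, 8

1, 3, 4, 6, 7, 8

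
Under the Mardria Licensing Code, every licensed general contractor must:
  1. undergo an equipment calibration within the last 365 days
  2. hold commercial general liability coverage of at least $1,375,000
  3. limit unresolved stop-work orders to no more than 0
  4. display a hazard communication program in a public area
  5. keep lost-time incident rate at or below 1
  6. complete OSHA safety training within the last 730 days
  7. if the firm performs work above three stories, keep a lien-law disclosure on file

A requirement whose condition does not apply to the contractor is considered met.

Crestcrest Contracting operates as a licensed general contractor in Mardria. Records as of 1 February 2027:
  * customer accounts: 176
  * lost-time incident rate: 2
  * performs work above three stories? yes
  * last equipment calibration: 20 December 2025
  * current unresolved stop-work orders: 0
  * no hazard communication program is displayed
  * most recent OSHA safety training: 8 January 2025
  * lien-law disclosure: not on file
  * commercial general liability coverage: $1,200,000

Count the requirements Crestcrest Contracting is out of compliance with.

1. equipment calibration 408 days ago vs limit 365 → not met
2. commercial general liability coverage $1,200,000 < $1,375,000 → not met
3. unresolved stop-work orders 0 ≤ 0 → met
4. hazard communication program absent → not met
5. lost-time incident rate 2 > 1 → not met
6. OSHA safety training 754 days ago vs limit 730 → not met
7. condition 'performs work above three stories' holds; lien-law disclosure absent → not met
Not met: 6 of 7

6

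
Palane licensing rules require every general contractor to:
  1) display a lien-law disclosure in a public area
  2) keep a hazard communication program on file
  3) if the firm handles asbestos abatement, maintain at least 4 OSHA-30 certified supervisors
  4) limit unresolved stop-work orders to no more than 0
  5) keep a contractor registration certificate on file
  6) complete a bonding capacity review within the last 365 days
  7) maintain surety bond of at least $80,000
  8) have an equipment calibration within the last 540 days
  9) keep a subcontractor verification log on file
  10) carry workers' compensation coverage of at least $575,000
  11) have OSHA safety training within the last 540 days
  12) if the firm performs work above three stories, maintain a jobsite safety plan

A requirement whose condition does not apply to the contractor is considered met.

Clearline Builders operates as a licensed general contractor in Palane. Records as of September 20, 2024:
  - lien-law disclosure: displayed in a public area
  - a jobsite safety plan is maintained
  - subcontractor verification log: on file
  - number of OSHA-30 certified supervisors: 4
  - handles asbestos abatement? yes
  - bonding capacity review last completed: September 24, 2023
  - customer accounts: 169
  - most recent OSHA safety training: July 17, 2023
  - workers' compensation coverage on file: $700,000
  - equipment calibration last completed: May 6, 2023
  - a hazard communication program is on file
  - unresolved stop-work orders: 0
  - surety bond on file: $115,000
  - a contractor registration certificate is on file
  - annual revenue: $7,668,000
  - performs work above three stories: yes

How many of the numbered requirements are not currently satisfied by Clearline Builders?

1. lien-law disclosure present → met
2. hazard communication program present → met
3. condition 'handles asbestos abatement' holds; OSHA-30 certified supervisors 4 ≥ 4 → met
4. unresolved stop-work orders 0 ≤ 0 → met
5. contractor registration certificate present → met
6. bonding capacity review 362 days ago vs limit 365 → met
7. surety bond $115,000 ≥ $80,000 → met
8. equipment calibration 503 days ago vs limit 540 → met
9. subcontractor verification log present → met
10. workers' compensation coverage $700,000 ≥ $575,000 → met
11. OSHA safety training 431 days ago vs limit 540 → met
12. condition 'performs work above three stories' holds; jobsite safety plan present → met
Not met: 0 of 12

0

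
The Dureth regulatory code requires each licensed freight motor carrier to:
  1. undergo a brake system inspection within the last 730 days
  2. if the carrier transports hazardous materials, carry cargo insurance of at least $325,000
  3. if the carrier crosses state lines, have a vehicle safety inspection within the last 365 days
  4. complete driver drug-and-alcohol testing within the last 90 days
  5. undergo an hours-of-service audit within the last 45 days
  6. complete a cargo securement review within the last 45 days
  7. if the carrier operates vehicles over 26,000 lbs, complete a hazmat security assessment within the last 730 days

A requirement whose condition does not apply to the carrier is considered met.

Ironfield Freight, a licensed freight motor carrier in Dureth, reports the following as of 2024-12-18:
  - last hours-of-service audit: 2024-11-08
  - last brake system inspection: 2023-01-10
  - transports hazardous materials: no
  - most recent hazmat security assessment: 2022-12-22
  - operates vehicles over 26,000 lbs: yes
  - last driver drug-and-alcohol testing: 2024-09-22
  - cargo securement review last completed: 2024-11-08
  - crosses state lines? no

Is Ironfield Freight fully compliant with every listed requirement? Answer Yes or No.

1. brake system inspection 708 days ago vs limit 730 → met
2. condition 'transports hazardous materials' does not hold → requirement n/a → met
3. condition 'crosses state lines' does not hold → requirement n/a → met
4. driver drug-and-alcohol testing 87 days ago vs limit 90 → met
5. hours-of-service audit 40 days ago vs limit 45 → met
6. cargo securement review 40 days ago vs limit 45 → met
7. condition 'operates vehicles over 26,000 lbs' holds; hazmat security assessment 727 days ago vs limit 730 → met
All met.

Yes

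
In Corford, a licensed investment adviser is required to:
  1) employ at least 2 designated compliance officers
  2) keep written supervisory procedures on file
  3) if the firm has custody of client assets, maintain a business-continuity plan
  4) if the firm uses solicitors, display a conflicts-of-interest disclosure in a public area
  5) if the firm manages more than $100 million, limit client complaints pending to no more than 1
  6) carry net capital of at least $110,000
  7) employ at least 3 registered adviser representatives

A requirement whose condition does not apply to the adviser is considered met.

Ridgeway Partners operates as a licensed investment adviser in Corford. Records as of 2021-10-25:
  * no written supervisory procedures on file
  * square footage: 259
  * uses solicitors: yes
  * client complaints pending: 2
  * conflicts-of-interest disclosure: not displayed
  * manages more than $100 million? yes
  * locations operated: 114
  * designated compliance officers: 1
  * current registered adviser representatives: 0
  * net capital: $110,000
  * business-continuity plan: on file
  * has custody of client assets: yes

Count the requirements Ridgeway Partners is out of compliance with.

5

1. designated compliance officers 1 < 2 → not met
2. written supervisory procedures absent → not met
3. condition 'has custody of client assets' holds; business-continuity plan present → met
4. condition 'uses solicitors' holds; conflicts-of-interest disclosure absent → not met
5. condition 'manages more than $100 million' holds; client complaints pending 2 > 1 → not met
6. net capital $110,000 ≥ $110,000 → met
7. registered adviser representatives 0 < 3 → not met
Not met: 5 of 7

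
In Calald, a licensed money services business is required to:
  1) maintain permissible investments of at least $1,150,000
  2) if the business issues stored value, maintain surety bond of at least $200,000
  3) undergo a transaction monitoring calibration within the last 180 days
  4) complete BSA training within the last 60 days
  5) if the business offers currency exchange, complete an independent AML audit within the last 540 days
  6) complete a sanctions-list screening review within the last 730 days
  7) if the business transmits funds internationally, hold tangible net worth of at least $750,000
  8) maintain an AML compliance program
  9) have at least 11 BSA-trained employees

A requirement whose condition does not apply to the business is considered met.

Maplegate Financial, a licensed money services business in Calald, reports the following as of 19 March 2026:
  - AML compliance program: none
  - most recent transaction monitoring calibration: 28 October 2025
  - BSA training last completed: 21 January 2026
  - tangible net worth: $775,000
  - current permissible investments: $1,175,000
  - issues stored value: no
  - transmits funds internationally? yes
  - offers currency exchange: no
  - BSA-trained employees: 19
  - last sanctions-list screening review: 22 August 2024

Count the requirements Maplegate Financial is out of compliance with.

1. permissible investments $1,175,000 ≥ $1,150,000 → met
2. condition 'issues stored value' does not hold → requirement n/a → met
3. transaction monitoring calibration 142 days ago vs limit 180 → met
4. BSA training 57 days ago vs limit 60 → met
5. condition 'offers currency exchange' does not hold → requirement n/a → met
6. sanctions-list screening review 574 days ago vs limit 730 → met
7. condition 'transmits funds internationally' holds; tangible net worth $775,000 ≥ $750,000 → met
8. AML compliance program absent → not met
9. BSA-trained employees 19 ≥ 11 → met
Not met: 1 of 9

1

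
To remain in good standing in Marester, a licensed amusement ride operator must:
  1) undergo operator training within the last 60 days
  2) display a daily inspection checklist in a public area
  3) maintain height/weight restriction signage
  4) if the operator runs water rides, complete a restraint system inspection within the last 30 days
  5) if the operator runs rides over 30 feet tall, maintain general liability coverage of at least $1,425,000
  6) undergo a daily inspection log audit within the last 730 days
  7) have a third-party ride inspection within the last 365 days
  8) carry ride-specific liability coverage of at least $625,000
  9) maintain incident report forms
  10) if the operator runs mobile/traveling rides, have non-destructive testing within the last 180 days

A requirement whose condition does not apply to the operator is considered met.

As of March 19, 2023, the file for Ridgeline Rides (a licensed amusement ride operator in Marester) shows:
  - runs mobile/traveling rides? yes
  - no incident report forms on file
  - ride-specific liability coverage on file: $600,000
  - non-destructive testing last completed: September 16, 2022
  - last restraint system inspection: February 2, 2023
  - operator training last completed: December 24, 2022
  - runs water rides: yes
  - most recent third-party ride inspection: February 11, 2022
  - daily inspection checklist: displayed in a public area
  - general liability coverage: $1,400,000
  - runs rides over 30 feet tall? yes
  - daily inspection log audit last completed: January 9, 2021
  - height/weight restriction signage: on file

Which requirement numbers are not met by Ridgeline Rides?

1. operator training 85 days ago vs limit 60 → not met
2. daily inspection checklist present → met
3. height/weight restriction signage present → met
4. condition 'runs water rides' holds; restraint system inspection 45 days ago vs limit 30 → not met
5. condition 'runs rides over 30 feet tall' holds; general liability coverage $1,400,000 < $1,425,000 → not met
6. daily inspection log audit 799 days ago vs limit 730 → not met
7. third-party ride inspection 401 days ago vs limit 365 → not met
8. ride-specific liability coverage $600,000 < $625,000 → not met
9. incident report forms absent → not met
10. condition 'runs mobile/traveling rides' holds; non-destructive testing 184 days ago vs limit 180 → not met
Not met: 1, 4, 5, 6, 7, 8, 9, 10

1, 4, 5, 6, 7, 8, 9, 10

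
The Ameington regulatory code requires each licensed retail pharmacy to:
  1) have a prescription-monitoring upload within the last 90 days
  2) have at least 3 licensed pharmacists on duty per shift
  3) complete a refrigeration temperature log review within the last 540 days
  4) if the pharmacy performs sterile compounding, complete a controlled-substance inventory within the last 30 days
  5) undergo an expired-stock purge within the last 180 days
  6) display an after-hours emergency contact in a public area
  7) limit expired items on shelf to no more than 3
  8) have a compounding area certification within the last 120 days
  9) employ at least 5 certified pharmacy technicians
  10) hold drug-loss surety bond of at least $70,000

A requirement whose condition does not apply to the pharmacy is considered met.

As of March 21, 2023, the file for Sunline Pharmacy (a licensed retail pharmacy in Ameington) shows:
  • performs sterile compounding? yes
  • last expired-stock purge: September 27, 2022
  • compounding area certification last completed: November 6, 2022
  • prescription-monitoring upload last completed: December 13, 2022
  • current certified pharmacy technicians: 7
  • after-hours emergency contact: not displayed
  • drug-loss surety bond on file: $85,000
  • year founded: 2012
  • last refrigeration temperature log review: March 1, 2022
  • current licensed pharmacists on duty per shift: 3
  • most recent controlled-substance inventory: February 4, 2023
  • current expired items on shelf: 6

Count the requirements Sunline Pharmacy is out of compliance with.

5

1. prescription-monitoring upload 98 days ago vs limit 90 → not met
2. licensed pharmacists on duty per shift 3 ≥ 3 → met
3. refrigeration temperature log review 385 days ago vs limit 540 → met
4. condition 'performs sterile compounding' holds; controlled-substance inventory 45 days ago vs limit 30 → not met
5. expired-stock purge 175 days ago vs limit 180 → met
6. after-hours emergency contact absent → not met
7. expired items on shelf 6 > 3 → not met
8. compounding area certification 135 days ago vs limit 120 → not met
9. certified pharmacy technicians 7 ≥ 5 → met
10. drug-loss surety bond $85,000 ≥ $70,000 → met
Not met: 5 of 10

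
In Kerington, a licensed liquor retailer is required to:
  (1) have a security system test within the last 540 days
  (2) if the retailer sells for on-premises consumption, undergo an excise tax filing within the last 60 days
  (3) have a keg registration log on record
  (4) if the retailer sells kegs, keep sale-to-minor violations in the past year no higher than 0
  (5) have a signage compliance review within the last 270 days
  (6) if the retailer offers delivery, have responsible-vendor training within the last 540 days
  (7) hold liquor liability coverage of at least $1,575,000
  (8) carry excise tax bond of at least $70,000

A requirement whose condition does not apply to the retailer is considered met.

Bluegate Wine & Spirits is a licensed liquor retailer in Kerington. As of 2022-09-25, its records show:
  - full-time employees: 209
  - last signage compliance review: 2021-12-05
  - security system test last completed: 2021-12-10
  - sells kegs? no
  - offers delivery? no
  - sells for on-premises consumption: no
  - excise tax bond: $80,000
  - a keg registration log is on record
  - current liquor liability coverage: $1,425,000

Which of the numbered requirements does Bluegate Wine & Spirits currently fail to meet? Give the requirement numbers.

1. security system test 289 days ago vs limit 540 → met
2. condition 'sells for on-premises consumption' does not hold → requirement n/a → met
3. keg registration log present → met
4. condition 'sells kegs' does not hold → requirement n/a → met
5. signage compliance review 294 days ago vs limit 270 → not met
6. condition 'offers delivery' does not hold → requirement n/a → met
7. liquor liability coverage $1,425,000 < $1,575,000 → not met
8. excise tax bond $80,000 ≥ $70,000 → met
Not met: 5, 7

5, 7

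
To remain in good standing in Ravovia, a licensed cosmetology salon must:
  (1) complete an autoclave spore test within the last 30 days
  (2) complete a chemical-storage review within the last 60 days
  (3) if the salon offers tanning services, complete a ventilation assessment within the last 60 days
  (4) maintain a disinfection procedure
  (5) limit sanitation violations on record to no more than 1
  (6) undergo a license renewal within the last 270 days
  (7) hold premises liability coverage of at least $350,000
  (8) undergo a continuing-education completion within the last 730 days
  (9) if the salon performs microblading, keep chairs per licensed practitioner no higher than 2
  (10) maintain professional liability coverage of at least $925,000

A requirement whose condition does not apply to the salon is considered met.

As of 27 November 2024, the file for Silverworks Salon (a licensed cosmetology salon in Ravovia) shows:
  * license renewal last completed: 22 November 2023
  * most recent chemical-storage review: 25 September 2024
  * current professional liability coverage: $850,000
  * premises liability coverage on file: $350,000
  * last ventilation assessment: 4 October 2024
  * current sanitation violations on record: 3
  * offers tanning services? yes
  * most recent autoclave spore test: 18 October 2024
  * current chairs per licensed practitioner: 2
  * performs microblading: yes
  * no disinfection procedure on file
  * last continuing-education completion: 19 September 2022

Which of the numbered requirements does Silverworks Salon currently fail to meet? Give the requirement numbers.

1. autoclave spore test 40 days ago vs limit 30 → not met
2. chemical-storage review 63 days ago vs limit 60 → not met
3. condition 'offers tanning services' holds; ventilation assessment 54 days ago vs limit 60 → met
4. disinfection procedure absent → not met
5. sanitation violations on record 3 > 1 → not met
6. license renewal 371 days ago vs limit 270 → not met
7. premises liability coverage $350,000 ≥ $350,000 → met
8. continuing-education completion 800 days ago vs limit 730 → not met
9. condition 'performs microblading' holds; chairs per licensed practitioner 2 ≤ 2 → met
10. professional liability coverage $850,000 < $925,000 → not met
Not met: 1, 2, 4, 5, 6, 8, 10

1, 2, 4, 5, 6, 8, 10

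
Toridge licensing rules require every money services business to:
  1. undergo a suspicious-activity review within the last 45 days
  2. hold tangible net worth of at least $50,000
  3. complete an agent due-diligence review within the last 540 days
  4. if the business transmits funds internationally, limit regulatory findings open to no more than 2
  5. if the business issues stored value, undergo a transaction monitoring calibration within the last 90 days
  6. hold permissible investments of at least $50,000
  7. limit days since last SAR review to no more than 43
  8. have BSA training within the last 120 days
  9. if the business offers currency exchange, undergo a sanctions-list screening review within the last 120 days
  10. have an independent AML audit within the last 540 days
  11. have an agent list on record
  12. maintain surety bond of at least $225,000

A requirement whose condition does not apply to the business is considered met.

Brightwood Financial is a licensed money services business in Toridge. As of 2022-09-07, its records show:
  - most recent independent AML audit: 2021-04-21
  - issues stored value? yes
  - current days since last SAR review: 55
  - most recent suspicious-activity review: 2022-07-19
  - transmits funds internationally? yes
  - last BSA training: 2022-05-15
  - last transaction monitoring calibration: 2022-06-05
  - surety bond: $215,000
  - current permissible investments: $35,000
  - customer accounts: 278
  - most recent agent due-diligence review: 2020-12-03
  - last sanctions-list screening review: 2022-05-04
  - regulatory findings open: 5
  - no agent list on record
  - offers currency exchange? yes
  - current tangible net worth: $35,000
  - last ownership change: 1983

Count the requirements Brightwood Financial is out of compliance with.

10

1. suspicious-activity review 50 days ago vs limit 45 → not met
2. tangible net worth $35,000 < $50,000 → not met
3. agent due-diligence review 643 days ago vs limit 540 → not met
4. condition 'transmits funds internationally' holds; regulatory findings open 5 > 2 → not met
5. condition 'issues stored value' holds; transaction monitoring calibration 94 days ago vs limit 90 → not met
6. permissible investments $35,000 < $50,000 → not met
7. days since last SAR review 55 > 43 → not met
8. BSA training 115 days ago vs limit 120 → met
9. condition 'offers currency exchange' holds; sanctions-list screening review 126 days ago vs limit 120 → not met
10. independent AML audit 504 days ago vs limit 540 → met
11. agent list absent → not met
12. surety bond $215,000 < $225,000 → not met
Not met: 10 of 12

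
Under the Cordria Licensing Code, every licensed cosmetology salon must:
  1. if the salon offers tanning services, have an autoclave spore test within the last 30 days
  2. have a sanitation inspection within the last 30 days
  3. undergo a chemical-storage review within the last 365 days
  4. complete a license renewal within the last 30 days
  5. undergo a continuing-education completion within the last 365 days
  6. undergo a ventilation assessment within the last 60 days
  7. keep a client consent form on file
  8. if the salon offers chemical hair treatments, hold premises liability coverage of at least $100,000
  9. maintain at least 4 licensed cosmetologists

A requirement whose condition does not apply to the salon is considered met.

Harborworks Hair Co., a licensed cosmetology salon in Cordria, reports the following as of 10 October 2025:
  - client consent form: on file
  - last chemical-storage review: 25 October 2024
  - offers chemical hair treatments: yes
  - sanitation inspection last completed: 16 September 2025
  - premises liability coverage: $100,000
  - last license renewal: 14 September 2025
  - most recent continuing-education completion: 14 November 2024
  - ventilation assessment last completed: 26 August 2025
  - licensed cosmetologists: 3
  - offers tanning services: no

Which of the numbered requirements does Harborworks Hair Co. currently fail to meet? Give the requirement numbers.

1. condition 'offers tanning services' does not hold → requirement n/a → met
2. sanitation inspection 24 days ago vs limit 30 → met
3. chemical-storage review 350 days ago vs limit 365 → met
4. license renewal 26 days ago vs limit 30 → met
5. continuing-education completion 330 days ago vs limit 365 → met
6. ventilation assessment 45 days ago vs limit 60 → met
7. client consent form present → met
8. condition 'offers chemical hair treatments' holds; premises liability coverage $100,000 ≥ $100,000 → met
9. licensed cosmetologists 3 < 4 → not met
Not met: 9

9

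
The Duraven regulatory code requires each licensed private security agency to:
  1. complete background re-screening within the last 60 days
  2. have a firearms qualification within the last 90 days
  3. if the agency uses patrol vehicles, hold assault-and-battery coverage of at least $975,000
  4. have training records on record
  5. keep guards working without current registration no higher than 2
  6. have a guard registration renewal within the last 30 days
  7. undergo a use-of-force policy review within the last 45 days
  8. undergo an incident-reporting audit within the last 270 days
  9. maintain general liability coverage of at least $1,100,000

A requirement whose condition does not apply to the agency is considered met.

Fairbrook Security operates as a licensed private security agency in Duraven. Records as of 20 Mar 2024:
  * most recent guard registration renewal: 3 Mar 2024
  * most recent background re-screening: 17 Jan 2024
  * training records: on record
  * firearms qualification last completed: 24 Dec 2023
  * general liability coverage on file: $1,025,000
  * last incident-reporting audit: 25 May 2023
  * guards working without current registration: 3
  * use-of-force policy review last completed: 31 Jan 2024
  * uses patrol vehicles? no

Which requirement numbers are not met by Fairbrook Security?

1, 5, 7, 8, 9

1. background re-screening 63 days ago vs limit 60 → not met
2. firearms qualification 87 days ago vs limit 90 → met
3. condition 'uses patrol vehicles' does not hold → requirement n/a → met
4. training records present → met
5. guards working without current registration 3 > 2 → not met
6. guard registration renewal 17 days ago vs limit 30 → met
7. use-of-force policy review 49 days ago vs limit 45 → not met
8. incident-reporting audit 300 days ago vs limit 270 → not met
9. general liability coverage $1,025,000 < $1,100,000 → not met
Not met: 1, 5, 7, 8, 9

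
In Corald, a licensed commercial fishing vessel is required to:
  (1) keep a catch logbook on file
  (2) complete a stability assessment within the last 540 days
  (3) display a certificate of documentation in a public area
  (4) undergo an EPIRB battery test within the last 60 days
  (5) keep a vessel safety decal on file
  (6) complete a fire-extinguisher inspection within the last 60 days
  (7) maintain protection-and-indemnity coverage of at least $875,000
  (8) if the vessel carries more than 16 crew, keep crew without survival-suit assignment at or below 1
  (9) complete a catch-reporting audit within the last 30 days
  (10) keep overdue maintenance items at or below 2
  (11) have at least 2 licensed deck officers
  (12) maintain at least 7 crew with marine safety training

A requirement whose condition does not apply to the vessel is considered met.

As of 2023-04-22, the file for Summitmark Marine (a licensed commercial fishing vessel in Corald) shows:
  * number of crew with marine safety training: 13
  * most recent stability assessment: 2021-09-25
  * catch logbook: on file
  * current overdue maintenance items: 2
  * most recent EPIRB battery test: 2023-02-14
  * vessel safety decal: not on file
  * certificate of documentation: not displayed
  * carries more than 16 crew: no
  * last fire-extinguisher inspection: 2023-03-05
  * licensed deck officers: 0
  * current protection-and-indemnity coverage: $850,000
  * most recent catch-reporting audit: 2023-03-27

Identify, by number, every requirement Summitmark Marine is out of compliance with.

1. catch logbook present → met
2. stability assessment 574 days ago vs limit 540 → not met
3. certificate of documentation absent → not met
4. EPIRB battery test 67 days ago vs limit 60 → not met
5. vessel safety decal absent → not met
6. fire-extinguisher inspection 48 days ago vs limit 60 → met
7. protection-and-indemnity coverage $850,000 < $875,000 → not met
8. condition 'carries more than 16 crew' does not hold → requirement n/a → met
9. catch-reporting audit 26 days ago vs limit 30 → met
10. overdue maintenance items 2 ≤ 2 → met
11. licensed deck officers 0 < 2 → not met
12. crew with marine safety training 13 ≥ 7 → met
Not met: 2, 3, 4, 5, 7, 11

2, 3, 4, 5, 7, 11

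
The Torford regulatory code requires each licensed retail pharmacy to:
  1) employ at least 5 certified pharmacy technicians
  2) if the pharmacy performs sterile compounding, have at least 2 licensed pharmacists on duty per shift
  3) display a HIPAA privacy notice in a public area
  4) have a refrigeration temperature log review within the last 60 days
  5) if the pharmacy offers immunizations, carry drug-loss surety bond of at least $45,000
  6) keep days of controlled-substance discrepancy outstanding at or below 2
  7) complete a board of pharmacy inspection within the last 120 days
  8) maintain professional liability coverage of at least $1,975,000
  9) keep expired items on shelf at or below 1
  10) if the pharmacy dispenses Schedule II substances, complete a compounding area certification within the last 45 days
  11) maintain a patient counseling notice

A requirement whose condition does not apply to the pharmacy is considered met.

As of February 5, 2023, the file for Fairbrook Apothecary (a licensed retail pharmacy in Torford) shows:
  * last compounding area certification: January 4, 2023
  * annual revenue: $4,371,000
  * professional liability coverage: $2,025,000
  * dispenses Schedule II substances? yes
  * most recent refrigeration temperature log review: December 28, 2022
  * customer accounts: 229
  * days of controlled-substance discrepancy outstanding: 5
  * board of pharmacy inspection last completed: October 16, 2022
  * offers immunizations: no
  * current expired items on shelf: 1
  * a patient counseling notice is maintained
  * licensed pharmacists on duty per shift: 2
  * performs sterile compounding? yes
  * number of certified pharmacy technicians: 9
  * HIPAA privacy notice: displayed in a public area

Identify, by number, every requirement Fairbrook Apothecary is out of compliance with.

6

1. certified pharmacy technicians 9 ≥ 5 → met
2. condition 'performs sterile compounding' holds; licensed pharmacists on duty per shift 2 ≥ 2 → met
3. HIPAA privacy notice present → met
4. refrigeration temperature log review 39 days ago vs limit 60 → met
5. condition 'offers immunizations' does not hold → requirement n/a → met
6. days of controlled-substance discrepancy outstanding 5 > 2 → not met
7. board of pharmacy inspection 112 days ago vs limit 120 → met
8. professional liability coverage $2,025,000 ≥ $1,975,000 → met
9. expired items on shelf 1 ≤ 1 → met
10. condition 'dispenses Schedule II substances' holds; compounding area certification 32 days ago vs limit 45 → met
11. patient counseling notice present → met
Not met: 6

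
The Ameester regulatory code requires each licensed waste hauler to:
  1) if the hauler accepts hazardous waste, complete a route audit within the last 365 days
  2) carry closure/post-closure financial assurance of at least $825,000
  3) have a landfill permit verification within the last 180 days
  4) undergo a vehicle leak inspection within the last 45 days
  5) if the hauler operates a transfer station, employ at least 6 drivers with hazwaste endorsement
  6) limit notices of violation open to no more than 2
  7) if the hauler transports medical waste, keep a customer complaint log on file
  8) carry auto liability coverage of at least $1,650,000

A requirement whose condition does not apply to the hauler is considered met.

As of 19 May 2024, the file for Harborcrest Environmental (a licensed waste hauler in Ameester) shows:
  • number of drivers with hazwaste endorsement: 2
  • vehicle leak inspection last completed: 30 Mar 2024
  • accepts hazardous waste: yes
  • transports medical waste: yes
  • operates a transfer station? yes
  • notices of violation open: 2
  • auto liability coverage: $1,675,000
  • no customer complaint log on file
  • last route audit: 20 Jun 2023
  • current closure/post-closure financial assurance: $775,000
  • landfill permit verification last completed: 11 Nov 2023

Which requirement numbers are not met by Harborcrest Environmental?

1. condition 'accepts hazardous waste' holds; route audit 334 days ago vs limit 365 → met
2. closure/post-closure financial assurance $775,000 < $825,000 → not met
3. landfill permit verification 190 days ago vs limit 180 → not met
4. vehicle leak inspection 50 days ago vs limit 45 → not met
5. condition 'operates a transfer station' holds; drivers with hazwaste endorsement 2 < 6 → not met
6. notices of violation open 2 ≤ 2 → met
7. condition 'transports medical waste' holds; customer complaint log absent → not met
8. auto liability coverage $1,675,000 ≥ $1,650,000 → met
Not met: 2, 3, 4, 5, 7

2, 3, 4, 5, 7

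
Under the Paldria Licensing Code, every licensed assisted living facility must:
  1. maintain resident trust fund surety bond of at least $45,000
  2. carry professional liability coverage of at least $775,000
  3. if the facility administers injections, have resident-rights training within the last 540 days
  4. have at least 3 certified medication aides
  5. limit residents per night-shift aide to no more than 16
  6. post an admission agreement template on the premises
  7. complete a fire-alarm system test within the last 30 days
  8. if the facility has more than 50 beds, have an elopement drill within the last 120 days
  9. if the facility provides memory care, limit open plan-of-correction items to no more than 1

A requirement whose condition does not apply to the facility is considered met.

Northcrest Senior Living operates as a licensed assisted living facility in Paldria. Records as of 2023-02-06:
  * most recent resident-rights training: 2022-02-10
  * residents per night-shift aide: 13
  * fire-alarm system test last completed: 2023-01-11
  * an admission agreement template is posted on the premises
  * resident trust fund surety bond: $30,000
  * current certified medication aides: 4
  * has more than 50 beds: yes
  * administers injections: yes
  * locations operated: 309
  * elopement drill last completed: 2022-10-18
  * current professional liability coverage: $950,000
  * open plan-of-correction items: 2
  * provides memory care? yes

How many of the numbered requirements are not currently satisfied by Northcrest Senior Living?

1. resident trust fund surety bond $30,000 < $45,000 → not met
2. professional liability coverage $950,000 ≥ $775,000 → met
3. condition 'administers injections' holds; resident-rights training 361 days ago vs limit 540 → met
4. certified medication aides 4 ≥ 3 → met
5. residents per night-shift aide 13 ≤ 16 → met
6. admission agreement template present → met
7. fire-alarm system test 26 days ago vs limit 30 → met
8. condition 'has more than 50 beds' holds; elopement drill 111 days ago vs limit 120 → met
9. condition 'provides memory care' holds; open plan-of-correction items 2 > 1 → not met
Not met: 2 of 9

2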